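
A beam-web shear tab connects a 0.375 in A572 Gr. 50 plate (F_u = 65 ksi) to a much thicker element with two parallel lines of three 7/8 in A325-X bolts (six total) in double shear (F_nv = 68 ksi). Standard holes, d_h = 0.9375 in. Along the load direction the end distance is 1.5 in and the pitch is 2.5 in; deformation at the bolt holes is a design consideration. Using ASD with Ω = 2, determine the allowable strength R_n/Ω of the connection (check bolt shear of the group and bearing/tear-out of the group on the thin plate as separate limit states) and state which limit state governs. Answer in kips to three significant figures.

122 kips (bearing governs)

Bolt shear: A_b = π·0.875²/4 = 0.6013 in²; R_n = 68 × 0.6013 × 6 × 2 = 490.7 kips → 490.7 / 2 = 245 kips.
Bearing (1.2 l_c t F_u ≤ 2.4 d t F_u): upper limit = 2.4·0.875·0.375·65 = 51.19 kips.
  Edge l_c = 1.5 − 0.9375/2 = 1.031 → r_n = 30.16 kips; interior l_c = 2.5 − 0.9375 = 1.562 → r_n = 45.7 kips.
  R_n,bearing = 2·30.16 + 4·45.7 = 243.1 kips → 243.1 / 2 = 122 kips.
Bearing governs: 122 kips.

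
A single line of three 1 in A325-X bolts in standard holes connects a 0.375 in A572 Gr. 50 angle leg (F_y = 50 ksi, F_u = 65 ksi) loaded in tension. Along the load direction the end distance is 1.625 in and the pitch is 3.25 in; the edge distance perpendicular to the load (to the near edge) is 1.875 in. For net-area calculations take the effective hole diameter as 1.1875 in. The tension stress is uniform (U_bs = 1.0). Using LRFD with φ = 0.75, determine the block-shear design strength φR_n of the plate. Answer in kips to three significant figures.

Shear plane L_v = 1.625 + 2·3.25 = 8.125 in; A_gv = 8.125 × 0.375 = 3.047 in².
A_nv = (8.125 − 2.5·1.1875) × 0.375 = 1.934 in².
A_nt = (1.875 − 0.5·1.1875) × 0.375 = 0.4805 in².
0.6 F_u A_nv = 75.41 kips; 0.6 F_y A_gv = 91.41 kips → shear rupture governs the shear term.
R_n = 75.41 + 1.0 × 65 × 0.4805 = 106.6 kips.
Design strength φR_n = 0.75 × 106.6 = 80 kips.

80 kips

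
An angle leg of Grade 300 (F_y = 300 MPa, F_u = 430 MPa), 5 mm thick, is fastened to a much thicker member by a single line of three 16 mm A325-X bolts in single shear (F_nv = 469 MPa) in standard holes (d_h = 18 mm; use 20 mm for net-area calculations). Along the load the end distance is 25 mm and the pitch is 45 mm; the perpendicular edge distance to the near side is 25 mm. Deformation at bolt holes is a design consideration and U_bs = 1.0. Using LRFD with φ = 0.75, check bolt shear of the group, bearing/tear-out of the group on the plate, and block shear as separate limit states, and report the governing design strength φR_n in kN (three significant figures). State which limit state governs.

Bolt shear: A_b = π·16²/4 = 201.1 mm²; R_n = 469 × 201.1 × 3 × 1 / 1000 = 282.9 kN → 0.75 × 282.9 = 212 kN.
Bearing: edge l_c = 16, r_n = 41.28 kN; interior l_c = 27, r_n = 69.66 kN; R_n = 41.28 + 2·69.66 = 180.6 kN → 135 kN.
Block shear: A_gv = 575, A_nv = 325, A_nt = 75 mm²; R_n = min(0.6F_uA_nv, 0.6F_yA_gv) + U_bs·F_u·A_nt = 116.1 kN → 87.1 kN.
Block shear governs: 87.1 kN.

87.1 kN (block shear governs)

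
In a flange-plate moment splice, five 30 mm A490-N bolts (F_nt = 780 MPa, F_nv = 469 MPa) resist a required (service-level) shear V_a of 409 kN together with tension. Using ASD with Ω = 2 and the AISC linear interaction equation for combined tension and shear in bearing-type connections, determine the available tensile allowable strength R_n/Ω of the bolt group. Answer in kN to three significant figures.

1110 kN

A_b = π·30²/4 = 706.9 mm²; f_rv = 409 × 1000 / (5 × 706.9) = 115.7 MPa.
F'_nt = 1.3 F_nt − (Ω F_nt / F_nv) f_rv = 1.3·780 − (2·780/469)·115.7 = 629.1 MPa, capped at F_nt → F'_nt = 629.1 MPa.
R_n = F'_nt · A_b · n = 629.1 × 706.9 × 5 / 1000 = 2223 kN.
Allowable strength R_n/Ω = 2223 / 2 = 1110 kN.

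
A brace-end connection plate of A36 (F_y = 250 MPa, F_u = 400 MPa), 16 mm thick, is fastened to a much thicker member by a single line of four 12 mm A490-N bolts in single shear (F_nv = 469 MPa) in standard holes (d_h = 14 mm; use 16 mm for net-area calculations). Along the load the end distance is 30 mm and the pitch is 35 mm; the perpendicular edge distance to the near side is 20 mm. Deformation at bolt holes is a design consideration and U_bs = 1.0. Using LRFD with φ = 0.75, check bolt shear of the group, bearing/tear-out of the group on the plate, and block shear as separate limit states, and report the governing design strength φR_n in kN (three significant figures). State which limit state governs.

Bolt shear: A_b = π·12²/4 = 113.1 mm²; R_n = 469 × 113.1 × 4 × 1 / 1000 = 212.2 kN → 0.75 × 212.2 = 159 kN.
Bearing: edge l_c = 23, r_n = 176.6 kN; interior l_c = 21, r_n = 161.3 kN; R_n = 176.6 + 3·161.3 = 660.5 kN → 495 kN.
Block shear: A_gv = 2160, A_nv = 1264, A_nt = 192 mm²; R_n = min(0.6F_uA_nv, 0.6F_yA_gv) + U_bs·F_u·A_nt = 380.2 kN → 285 kN.
Bolt shear governs: 159 kN.

159 kN (bolt shear governs)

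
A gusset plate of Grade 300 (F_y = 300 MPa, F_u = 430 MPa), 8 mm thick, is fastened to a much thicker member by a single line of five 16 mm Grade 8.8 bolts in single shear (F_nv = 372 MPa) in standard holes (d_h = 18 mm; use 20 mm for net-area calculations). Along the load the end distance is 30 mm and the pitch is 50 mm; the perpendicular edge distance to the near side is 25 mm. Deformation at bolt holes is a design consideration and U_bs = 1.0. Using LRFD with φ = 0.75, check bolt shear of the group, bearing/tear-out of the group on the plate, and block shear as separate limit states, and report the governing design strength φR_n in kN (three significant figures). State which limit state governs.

Bolt shear: A_b = π·16²/4 = 201.1 mm²; R_n = 372 × 201.1 × 5 × 1 / 1000 = 374 kN → 0.75 × 374 = 280 kN.
Bearing: edge l_c = 21, r_n = 86.69 kN; interior l_c = 32, r_n = 132.1 kN; R_n = 86.69 + 4·132.1 = 615.1 kN → 461 kN.
Block shear: A_gv = 1840, A_nv = 1120, A_nt = 120 mm²; R_n = min(0.6F_uA_nv, 0.6F_yA_gv) + U_bs·F_u·A_nt = 340.6 kN → 255 kN.
Block shear governs: 255 kN.

255 kN (block shear governs)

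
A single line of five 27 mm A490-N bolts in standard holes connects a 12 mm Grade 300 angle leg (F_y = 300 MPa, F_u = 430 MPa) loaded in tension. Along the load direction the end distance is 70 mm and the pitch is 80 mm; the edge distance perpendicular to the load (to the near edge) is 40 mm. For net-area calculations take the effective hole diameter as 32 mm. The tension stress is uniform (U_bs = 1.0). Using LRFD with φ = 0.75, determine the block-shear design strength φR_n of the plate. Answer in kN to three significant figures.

Shear plane L_v = 70 + 4·80 = 390 mm; A_gv = 390 × 12 = 4680 mm².
A_nv = (390 − 4.5·32) × 12 = 2952 mm².
A_nt = (40 − 0.5·32) × 12 = 288 mm².
0.6 F_u A_nv = 761.6 kN; 0.6 F_y A_gv = 842.4 kN → shear rupture governs the shear term.
R_n = 761.6 + 1.0 × 430 × 288 / 1000 = 885.5 kN.
Design strength φR_n = 0.75 × 885.5 = 664 kN.

664 kN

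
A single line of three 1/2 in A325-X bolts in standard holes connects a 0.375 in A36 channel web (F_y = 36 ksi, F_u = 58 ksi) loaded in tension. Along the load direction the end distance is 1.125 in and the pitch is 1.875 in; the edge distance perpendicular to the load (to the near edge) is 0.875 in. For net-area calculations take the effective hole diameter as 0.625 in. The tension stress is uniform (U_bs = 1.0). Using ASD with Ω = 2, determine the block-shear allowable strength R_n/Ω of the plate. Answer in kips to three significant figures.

Shear plane L_v = 1.125 + 2·1.875 = 4.875 in; A_gv = 4.875 × 0.375 = 1.828 in².
A_nv = (4.875 − 2.5·0.625) × 0.375 = 1.242 in².
A_nt = (0.875 − 0.5·0.625) × 0.375 = 0.2109 in².
0.6 F_u A_nv = 43.23 kips; 0.6 F_y A_gv = 39.49 kips → shear yielding governs the shear term.
R_n = 39.49 + 1.0 × 58 × 0.2109 = 51.72 kips.
Allowable strength R_n/Ω = 51.72 / 2 = 25.9 kips.

25.9 kips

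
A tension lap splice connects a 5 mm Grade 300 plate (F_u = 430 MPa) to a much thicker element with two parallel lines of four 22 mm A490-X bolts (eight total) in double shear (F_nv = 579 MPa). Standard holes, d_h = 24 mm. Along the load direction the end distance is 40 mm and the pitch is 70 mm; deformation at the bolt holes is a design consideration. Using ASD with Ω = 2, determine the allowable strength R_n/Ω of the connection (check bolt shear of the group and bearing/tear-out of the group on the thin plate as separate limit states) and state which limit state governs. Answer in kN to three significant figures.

413 kN (bearing governs)

Bolt shear: A_b = π·22²/4 = 380.1 mm²; R_n = 579 × 380.1 × 8 × 2 / 1000 = 3522 kN → 3522 / 2 = 1760 kN.
Bearing (1.2 l_c t F_u ≤ 2.4 d t F_u): upper limit = 2.4·22·5·430 / 1000 = 113.5 kN.
  Edge l_c = 40 − 24/2 = 28 → r_n = 72.24 kN; interior l_c = 70 − 24 = 46 → r_n = 113.5 kN.
  R_n,bearing = 2·72.24 + 6·113.5 = 825.6 kN → 825.6 / 2 = 413 kN.
Bearing governs: 413 kN.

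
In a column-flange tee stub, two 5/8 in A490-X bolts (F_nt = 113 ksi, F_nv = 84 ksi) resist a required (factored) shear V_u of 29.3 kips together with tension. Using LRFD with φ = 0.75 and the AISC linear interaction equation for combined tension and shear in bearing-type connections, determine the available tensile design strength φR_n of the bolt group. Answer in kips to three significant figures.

A_b = π·0.625²/4 = 0.3068 in²; f_rv = 29.3 / (2 × 0.3068) = 47.75 ksi.
F'_nt = 1.3 F_nt − (F_nt / φF_nv) f_rv = 1.3·113 − (113/(0.75·84))·47.75 = 61.25 ksi, capped at F_nt → F'_nt = 61.25 ksi.
R_n = F'_nt · A_b · n = 61.25 × 0.3068 × 2 = 37.58 kips.
Design strength φR_n = 0.75 × 37.58 = 28.2 kips.

28.2 kips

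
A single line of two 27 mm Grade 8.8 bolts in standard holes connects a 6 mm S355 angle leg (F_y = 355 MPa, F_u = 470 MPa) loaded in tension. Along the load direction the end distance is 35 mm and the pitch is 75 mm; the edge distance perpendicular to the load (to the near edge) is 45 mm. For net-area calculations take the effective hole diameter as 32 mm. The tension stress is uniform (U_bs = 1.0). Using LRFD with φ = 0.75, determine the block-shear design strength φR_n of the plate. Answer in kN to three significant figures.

Shear plane L_v = 35 + 1·75 = 110 mm; A_gv = 110 × 6 = 660 mm².
A_nv = (110 − 1.5·32) × 6 = 372 mm².
A_nt = (45 − 0.5·32) × 6 = 174 mm².
0.6 F_u A_nv = 104.9 kN; 0.6 F_y A_gv = 140.6 kN → shear rupture governs the shear term.
R_n = 104.9 + 1.0 × 470 × 174 / 1000 = 186.7 kN.
Design strength φR_n = 0.75 × 186.7 = 140 kN.

140 kN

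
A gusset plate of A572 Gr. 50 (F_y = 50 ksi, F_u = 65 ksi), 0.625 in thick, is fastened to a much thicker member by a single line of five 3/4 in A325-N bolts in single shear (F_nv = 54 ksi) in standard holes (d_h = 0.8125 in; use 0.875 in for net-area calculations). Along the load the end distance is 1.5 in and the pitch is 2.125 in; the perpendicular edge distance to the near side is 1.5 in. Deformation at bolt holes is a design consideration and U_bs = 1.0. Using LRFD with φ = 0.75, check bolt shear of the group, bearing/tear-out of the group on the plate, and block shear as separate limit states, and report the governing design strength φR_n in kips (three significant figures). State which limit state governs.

89.5 kips (bolt shear governs)

Bolt shear: A_b = π·0.75²/4 = 0.4418 in²; R_n = 54 × 0.4418 × 5 × 1 = 119.3 kips → 0.75 × 119.3 = 89.5 kips.
Bearing: edge l_c = 1.094, r_n = 53.32 kips; interior l_c = 1.312, r_n = 63.98 kips; R_n = 53.32 + 4·63.98 = 309.3 kips → 232 kips.
Block shear: A_gv = 6.25, A_nv = 3.789, A_nt = 0.6641 in²; R_n = min(0.6F_uA_nv, 0.6F_yA_gv) + U_bs·F_u·A_nt = 190.9 kips → 143 kips.
Bolt shear governs: 89.5 kips.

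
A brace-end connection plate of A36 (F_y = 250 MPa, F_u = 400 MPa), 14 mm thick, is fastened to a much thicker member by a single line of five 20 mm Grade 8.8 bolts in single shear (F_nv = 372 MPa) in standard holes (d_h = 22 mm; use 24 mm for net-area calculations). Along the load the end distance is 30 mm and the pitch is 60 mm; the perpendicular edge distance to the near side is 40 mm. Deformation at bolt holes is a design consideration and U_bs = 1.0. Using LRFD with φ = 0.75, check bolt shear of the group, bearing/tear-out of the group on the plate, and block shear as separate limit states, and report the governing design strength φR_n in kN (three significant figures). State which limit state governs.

Bolt shear: A_b = π·20²/4 = 314.2 mm²; R_n = 372 × 314.2 × 5 × 1 / 1000 = 584.3 kN → 0.75 × 584.3 = 438 kN.
Bearing: edge l_c = 19, r_n = 127.7 kN; interior l_c = 38, r_n = 255.4 kN; R_n = 127.7 + 4·255.4 = 1149 kN → 862 kN.
Block shear: A_gv = 3780, A_nv = 2268, A_nt = 392 mm²; R_n = min(0.6F_uA_nv, 0.6F_yA_gv) + U_bs·F_u·A_nt = 701.1 kN → 526 kN.
Bolt shear governs: 438 kN.

438 kN (bolt shear governs)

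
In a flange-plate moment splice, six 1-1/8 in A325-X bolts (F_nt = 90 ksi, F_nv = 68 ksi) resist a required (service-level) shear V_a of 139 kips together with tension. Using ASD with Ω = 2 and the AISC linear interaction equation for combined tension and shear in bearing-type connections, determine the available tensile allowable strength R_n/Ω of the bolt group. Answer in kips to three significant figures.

165 kips

A_b = π·1.125²/4 = 0.994 in²; f_rv = 139 / (6 × 0.994) = 23.31 ksi.
F'_nt = 1.3 F_nt − (Ω F_nt / F_nv) f_rv = 1.3·90 − (2·90/68)·23.31 = 55.31 ksi, capped at F_nt → F'_nt = 55.31 ksi.
R_n = F'_nt · A_b · n = 55.31 × 0.994 × 6 = 329.9 kips.
Allowable strength R_n/Ω = 329.9 / 2 = 165 kips.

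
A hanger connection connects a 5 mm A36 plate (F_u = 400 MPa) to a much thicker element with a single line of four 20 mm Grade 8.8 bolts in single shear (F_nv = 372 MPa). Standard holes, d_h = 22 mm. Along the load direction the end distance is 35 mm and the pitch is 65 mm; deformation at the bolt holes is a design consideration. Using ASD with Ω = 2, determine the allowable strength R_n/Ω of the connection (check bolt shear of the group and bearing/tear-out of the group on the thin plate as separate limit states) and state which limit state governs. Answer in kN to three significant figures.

173 kN (bearing governs)

Bolt shear: A_b = π·20²/4 = 314.2 mm²; R_n = 372 × 314.2 × 4 × 1 / 1000 = 467.5 kN → 467.5 / 2 = 234 kN.
Bearing (1.2 l_c t F_u ≤ 2.4 d t F_u): upper limit = 2.4·20·5·400 / 1000 = 96 kN.
  Edge l_c = 35 − 22/2 = 24 → r_n = 57.6 kN; interior l_c = 65 − 22 = 43 → r_n = 96 kN.
  R_n,bearing = 1·57.6 + 3·96 = 345.6 kN → 345.6 / 2 = 173 kN.
Bearing governs: 173 kN.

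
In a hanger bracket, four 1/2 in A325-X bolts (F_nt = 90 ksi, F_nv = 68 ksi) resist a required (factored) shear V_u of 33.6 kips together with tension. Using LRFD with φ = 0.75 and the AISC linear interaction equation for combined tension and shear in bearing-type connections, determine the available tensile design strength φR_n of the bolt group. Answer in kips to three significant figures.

24.4 kips

A_b = π·0.5²/4 = 0.1963 in²; f_rv = 33.6 / (4 × 0.1963) = 42.78 ksi.
F'_nt = 1.3 F_nt − (F_nt / φF_nv) f_rv = 1.3·90 − (90/(0.75·68))·42.78 = 41.5 ksi, capped at F_nt → F'_nt = 41.5 ksi.
R_n = F'_nt · A_b · n = 41.5 × 0.1963 × 4 = 32.6 kips.
Design strength φR_n = 0.75 × 32.6 = 24.4 kips.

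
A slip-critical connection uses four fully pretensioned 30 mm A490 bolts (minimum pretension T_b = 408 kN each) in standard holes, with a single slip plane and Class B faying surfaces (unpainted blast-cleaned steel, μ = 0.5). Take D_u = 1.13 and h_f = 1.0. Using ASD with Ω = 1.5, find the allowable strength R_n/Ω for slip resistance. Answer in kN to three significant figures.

615 kN

R_n = μ · D_u · h_f · T_b · n_s · n_b = 0.5 × 1.13 × 1.0 × 408 × 1 × 4 = 922.1 kN.
Allowable strength R_n/Ω = 922.1 / 1.5 = 615 kN.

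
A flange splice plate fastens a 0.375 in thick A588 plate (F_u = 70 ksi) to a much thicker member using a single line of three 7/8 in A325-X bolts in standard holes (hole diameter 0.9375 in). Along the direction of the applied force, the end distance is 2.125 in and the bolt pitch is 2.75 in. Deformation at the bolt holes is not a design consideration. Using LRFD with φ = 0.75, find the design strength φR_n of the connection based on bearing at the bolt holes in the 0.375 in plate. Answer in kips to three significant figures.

152 kips

Per bolt r_n = 1.5 l_c t F_u ≤ 3.0 d t F_u; upper limit = 3.0 × 0.875 × 0.375 × 70 = 68.91 kips.
Edge bolt: l_c = 2.125 − 0.9375/2 = 1.656 in → 1.5 × 1.656 × 0.375 × 70 = 65.21 → r_n = 65.21 kips.
Interior bolts: l_c = 2.75 − 0.9375 = 1.812 in → 1.5 × 1.812 × 0.375 × 70 = 71.37 → r_n = 68.91 kips.
R_n = 1 × 65.21 + 2 × 68.91 = 203 kips.
Design strength φR_n = 0.75 × 203 = 152 kips.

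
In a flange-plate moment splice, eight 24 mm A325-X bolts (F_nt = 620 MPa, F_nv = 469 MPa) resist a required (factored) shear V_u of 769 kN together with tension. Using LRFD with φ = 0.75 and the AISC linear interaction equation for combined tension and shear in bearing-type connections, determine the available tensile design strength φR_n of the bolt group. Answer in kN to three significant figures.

1170 kN

A_b = π·24²/4 = 452.4 mm²; f_rv = 769 × 1000 / (8 × 452.4) = 212.5 MPa.
F'_nt = 1.3 F_nt − (F_nt / φF_nv) f_rv = 1.3·620 − (620/(0.75·469))·212.5 = 431.5 MPa, capped at F_nt → F'_nt = 431.5 MPa.
R_n = F'_nt · A_b · n = 431.5 × 452.4 × 8 / 1000 = 1562 kN.
Design strength φR_n = 0.75 × 1562 = 1170 kN.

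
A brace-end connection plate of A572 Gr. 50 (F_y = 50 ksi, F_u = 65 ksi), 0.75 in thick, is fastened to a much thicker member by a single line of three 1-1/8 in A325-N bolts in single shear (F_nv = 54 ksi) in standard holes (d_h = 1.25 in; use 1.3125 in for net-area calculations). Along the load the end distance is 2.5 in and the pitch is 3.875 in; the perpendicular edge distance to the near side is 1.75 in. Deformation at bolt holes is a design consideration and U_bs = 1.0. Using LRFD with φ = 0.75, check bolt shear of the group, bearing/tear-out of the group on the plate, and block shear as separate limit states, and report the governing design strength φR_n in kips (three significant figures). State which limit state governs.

121 kips (bolt shear governs)

Bolt shear: A_b = π·1.125²/4 = 0.994 in²; R_n = 54 × 0.994 × 3 × 1 = 161 kips → 0.75 × 161 = 121 kips.
Bearing: edge l_c = 1.875, r_n = 109.7 kips; interior l_c = 2.625, r_n = 131.6 kips; R_n = 109.7 + 2·131.6 = 372.9 kips → 280 kips.
Block shear: A_gv = 7.688, A_nv = 5.227, A_nt = 0.8203 in²; R_n = min(0.6F_uA_nv, 0.6F_yA_gv) + U_bs·F_u·A_nt = 257.2 kips → 193 kips.
Bolt shear governs: 121 kips.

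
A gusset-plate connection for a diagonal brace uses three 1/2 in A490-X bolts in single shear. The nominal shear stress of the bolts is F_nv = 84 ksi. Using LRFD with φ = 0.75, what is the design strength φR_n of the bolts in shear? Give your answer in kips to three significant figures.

37.1 kips

A_b = π × 0.5² / 4 = 0.1963 in².
R_n = F_nv · A_b · n · n_s = 84 × 0.1963 × 3 × 1 = 49.48 kips.
Design strength φR_n = 0.75 × 49.48 = 37.1 kips.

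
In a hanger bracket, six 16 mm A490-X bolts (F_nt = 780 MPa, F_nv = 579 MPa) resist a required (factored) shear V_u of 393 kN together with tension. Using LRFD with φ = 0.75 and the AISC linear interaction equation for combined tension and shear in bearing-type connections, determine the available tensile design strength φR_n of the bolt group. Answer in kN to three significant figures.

A_b = π·16²/4 = 201.1 mm²; f_rv = 393 × 1000 / (6 × 201.1) = 325.8 MPa.
F'_nt = 1.3 F_nt − (F_nt / φF_nv) f_rv = 1.3·780 − (780/(0.75·579))·325.8 = 428.9 MPa, capped at F_nt → F'_nt = 428.9 MPa.
R_n = F'_nt · A_b · n = 428.9 × 201.1 × 6 / 1000 = 517.4 kN.
Design strength φR_n = 0.75 × 517.4 = 388 kN.

388 kN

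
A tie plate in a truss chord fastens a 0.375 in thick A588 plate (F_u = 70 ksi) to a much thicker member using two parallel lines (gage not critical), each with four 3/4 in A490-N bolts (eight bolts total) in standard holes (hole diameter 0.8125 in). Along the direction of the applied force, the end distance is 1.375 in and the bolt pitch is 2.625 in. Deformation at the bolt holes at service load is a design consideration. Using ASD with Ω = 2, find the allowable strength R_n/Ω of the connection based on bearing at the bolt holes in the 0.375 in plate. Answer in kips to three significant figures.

Per bolt r_n = 1.2 l_c t F_u ≤ 2.4 d t F_u; upper limit = 2.4 × 0.75 × 0.375 × 70 = 47.25 kips.
Edge bolt: l_c = 1.375 − 0.8125/2 = 0.9688 in → 1.2 × 0.9688 × 0.375 × 70 = 30.52 → r_n = 30.52 kips.
Interior bolts: l_c = 2.625 − 0.8125 = 1.812 in → 1.2 × 1.812 × 0.375 × 70 = 57.09 → r_n = 47.25 kips.
R_n = 2 × 30.52 + 6 × 47.25 = 344.5 kips.
Allowable strength R_n/Ω = 344.5 / 2 = 172 kips.

172 kips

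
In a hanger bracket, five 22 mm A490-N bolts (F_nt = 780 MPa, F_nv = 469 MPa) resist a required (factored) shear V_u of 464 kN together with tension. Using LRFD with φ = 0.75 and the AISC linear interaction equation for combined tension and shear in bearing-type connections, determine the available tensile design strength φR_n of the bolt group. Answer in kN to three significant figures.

674 kN

A_b = π·22²/4 = 380.1 mm²; f_rv = 464 × 1000 / (5 × 380.1) = 244.1 MPa.
F'_nt = 1.3 F_nt − (F_nt / φF_nv) f_rv = 1.3·780 − (780/(0.75·469))·244.1 = 472.7 MPa, capped at F_nt → F'_nt = 472.7 MPa.
R_n = F'_nt · A_b · n = 472.7 × 380.1 × 5 / 1000 = 898.4 kN.
Design strength φR_n = 0.75 × 898.4 = 674 kN.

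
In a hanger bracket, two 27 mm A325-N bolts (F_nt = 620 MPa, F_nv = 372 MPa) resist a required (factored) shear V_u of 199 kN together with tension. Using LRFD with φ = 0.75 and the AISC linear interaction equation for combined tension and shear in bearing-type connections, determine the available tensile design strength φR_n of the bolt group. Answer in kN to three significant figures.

A_b = π·27²/4 = 572.6 mm²; f_rv = 199 × 1000 / (2 × 572.6) = 173.8 MPa.
F'_nt = 1.3 F_nt − (F_nt / φF_nv) f_rv = 1.3·620 − (620/(0.75·372))·173.8 = 419.8 MPa, capped at F_nt → F'_nt = 419.8 MPa.
R_n = F'_nt · A_b · n = 419.8 × 572.6 × 2 / 1000 = 480.7 kN.
Design strength φR_n = 0.75 × 480.7 = 361 kN.

361 kN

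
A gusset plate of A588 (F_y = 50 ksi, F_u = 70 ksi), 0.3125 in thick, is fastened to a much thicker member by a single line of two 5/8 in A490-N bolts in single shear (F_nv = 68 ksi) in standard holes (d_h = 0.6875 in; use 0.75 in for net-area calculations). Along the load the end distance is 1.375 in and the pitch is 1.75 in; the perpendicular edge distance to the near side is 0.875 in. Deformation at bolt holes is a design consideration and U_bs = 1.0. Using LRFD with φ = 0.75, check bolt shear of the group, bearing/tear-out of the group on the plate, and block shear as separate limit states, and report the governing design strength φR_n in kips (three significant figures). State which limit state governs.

27.9 kips (block shear governs)

Bolt shear: A_b = π·0.625²/4 = 0.3068 in²; R_n = 68 × 0.3068 × 2 × 1 = 41.72 kips → 0.75 × 41.72 = 31.3 kips.
Bearing: edge l_c = 1.031, r_n = 27.07 kips; interior l_c = 1.062, r_n = 27.89 kips; R_n = 27.07 + 1·27.89 = 54.96 kips → 41.2 kips.
Block shear: A_gv = 0.9766, A_nv = 0.625, A_nt = 0.1562 in²; R_n = min(0.6F_uA_nv, 0.6F_yA_gv) + U_bs·F_u·A_nt = 37.19 kips → 27.9 kips.
Block shear governs: 27.9 kips.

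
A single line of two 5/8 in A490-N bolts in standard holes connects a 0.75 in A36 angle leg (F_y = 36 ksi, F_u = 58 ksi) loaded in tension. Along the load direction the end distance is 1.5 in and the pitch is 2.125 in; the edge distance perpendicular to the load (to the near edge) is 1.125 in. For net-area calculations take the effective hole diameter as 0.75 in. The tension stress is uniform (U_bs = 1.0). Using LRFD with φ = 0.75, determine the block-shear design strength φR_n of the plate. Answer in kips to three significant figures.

Shear plane L_v = 1.5 + 1·2.125 = 3.625 in; A_gv = 3.625 × 0.75 = 2.719 in².
A_nv = (3.625 − 1.5·0.75) × 0.75 = 1.875 in².
A_nt = (1.125 − 0.5·0.75) × 0.75 = 0.5625 in².
0.6 F_u A_nv = 65.25 kips; 0.6 F_y A_gv = 58.72 kips → shear yielding governs the shear term.
R_n = 58.72 + 1.0 × 58 × 0.5625 = 91.35 kips.
Design strength φR_n = 0.75 × 91.35 = 68.5 kips.

68.5 kips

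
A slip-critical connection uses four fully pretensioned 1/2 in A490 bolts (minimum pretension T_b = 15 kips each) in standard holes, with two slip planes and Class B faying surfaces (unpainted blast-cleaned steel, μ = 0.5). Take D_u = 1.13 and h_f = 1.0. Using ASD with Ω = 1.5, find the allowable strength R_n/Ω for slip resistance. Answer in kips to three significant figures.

R_n = μ · D_u · h_f · T_b · n_s · n_b = 0.5 × 1.13 × 1.0 × 15 × 2 × 4 = 67.8 kips.
Allowable strength R_n/Ω = 67.8 / 1.5 = 45.2 kips.

45.2 kips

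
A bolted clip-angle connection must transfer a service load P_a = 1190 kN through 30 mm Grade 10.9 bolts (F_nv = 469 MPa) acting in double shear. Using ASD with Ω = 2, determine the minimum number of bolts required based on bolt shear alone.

A_b = π·30²/4 = 706.9 mm².
Per-bolt allowable strength R_n/Ω = 469 × 706.9 × 2 / 1000 / 2 = 331.5 kN.
n ≥ 1190 / 331.5 = 3.59 → use 4 bolts.

4 bolts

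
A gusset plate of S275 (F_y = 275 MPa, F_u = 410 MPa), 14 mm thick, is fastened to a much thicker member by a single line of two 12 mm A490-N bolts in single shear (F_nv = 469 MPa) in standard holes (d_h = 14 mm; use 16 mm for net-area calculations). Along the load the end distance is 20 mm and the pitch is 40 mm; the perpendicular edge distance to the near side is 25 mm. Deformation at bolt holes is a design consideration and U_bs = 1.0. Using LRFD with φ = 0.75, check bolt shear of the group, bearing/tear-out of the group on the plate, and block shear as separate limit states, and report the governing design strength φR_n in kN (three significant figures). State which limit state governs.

79.6 kN (bolt shear governs)

Bolt shear: A_b = π·12²/4 = 113.1 mm²; R_n = 469 × 113.1 × 2 × 1 / 1000 = 106.1 kN → 0.75 × 106.1 = 79.6 kN.
Bearing: edge l_c = 13, r_n = 89.54 kN; interior l_c = 26, r_n = 165.3 kN; R_n = 89.54 + 1·165.3 = 254.9 kN → 191 kN.
Block shear: A_gv = 840, A_nv = 504, A_nt = 238 mm²; R_n = min(0.6F_uA_nv, 0.6F_yA_gv) + U_bs·F_u·A_nt = 221.6 kN → 166 kN.
Bolt shear governs: 79.6 kN.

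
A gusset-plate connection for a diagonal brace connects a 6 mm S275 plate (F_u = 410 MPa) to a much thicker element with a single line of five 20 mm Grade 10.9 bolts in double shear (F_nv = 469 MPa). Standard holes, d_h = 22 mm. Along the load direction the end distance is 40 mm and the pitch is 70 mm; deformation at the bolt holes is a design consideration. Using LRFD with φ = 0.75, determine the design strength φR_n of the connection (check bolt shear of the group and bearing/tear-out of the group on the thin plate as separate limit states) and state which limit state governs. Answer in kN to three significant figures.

Bolt shear: A_b = π·20²/4 = 314.2 mm²; R_n = 469 × 314.2 × 5 × 2 / 1000 = 1473 kN → 0.75 × 1473 = 1110 kN.
Bearing (1.2 l_c t F_u ≤ 2.4 d t F_u): upper limit = 2.4·20·6·410 / 1000 = 118.1 kN.
  Edge l_c = 40 − 22/2 = 29 → r_n = 85.61 kN; interior l_c = 70 − 22 = 48 → r_n = 118.1 kN.
  R_n,bearing = 1·85.61 + 4·118.1 = 557.9 kN → 0.75 × 557.9 = 418 kN.
Bearing governs: 418 kN.

418 kN (bearing governs)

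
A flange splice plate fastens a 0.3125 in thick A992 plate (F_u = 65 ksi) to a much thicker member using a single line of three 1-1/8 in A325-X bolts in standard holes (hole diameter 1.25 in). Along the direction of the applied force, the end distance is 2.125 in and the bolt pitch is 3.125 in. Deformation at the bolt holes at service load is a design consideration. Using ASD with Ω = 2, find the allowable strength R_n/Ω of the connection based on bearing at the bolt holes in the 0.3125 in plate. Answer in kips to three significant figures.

64 kips

Per bolt r_n = 1.2 l_c t F_u ≤ 2.4 d t F_u; upper limit = 2.4 × 1.125 × 0.3125 × 65 = 54.84 kips.
Edge bolt: l_c = 2.125 − 1.25/2 = 1.5 in → 1.2 × 1.5 × 0.3125 × 65 = 36.56 → r_n = 36.56 kips.
Interior bolts: l_c = 3.125 − 1.25 = 1.875 in → 1.2 × 1.875 × 0.3125 × 65 = 45.7 → r_n = 45.7 kips.
R_n = 1 × 36.56 + 2 × 45.7 = 128 kips.
Allowable strength R_n/Ω = 128 / 2 = 64 kips.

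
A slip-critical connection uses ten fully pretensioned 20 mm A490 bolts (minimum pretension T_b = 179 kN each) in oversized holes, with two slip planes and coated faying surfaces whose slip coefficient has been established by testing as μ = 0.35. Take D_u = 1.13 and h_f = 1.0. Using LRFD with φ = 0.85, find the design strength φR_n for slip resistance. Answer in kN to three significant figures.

R_n = μ · D_u · h_f · T_b · n_s · n_b = 0.35 × 1.13 × 1.0 × 179 × 2 × 10 = 1416 kN.
Design strength φR_n = 0.85 × 1416 = 1200 kN.

1200 kN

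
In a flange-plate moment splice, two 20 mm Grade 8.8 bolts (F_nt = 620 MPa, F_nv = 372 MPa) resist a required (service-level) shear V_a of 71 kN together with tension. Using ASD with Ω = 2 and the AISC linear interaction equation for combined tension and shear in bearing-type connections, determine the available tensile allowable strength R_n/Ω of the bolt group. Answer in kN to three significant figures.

A_b = π·20²/4 = 314.2 mm²; f_rv = 71 × 1000 / (2 × 314.2) = 113 MPa.
F'_nt = 1.3 F_nt − (Ω F_nt / F_nv) f_rv = 1.3·620 − (2·620/372)·113 = 429.3 MPa, capped at F_nt → F'_nt = 429.3 MPa.
R_n = F'_nt · A_b · n = 429.3 × 314.2 × 2 / 1000 = 269.8 kN.
Allowable strength R_n/Ω = 269.8 / 2 = 135 kN.

135 kN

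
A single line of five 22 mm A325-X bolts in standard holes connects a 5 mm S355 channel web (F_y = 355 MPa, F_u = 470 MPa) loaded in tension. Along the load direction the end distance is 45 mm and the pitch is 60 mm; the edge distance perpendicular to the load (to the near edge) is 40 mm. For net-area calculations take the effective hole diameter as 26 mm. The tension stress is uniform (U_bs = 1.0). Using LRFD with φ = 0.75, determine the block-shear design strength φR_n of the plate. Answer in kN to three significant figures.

225 kN

Shear plane L_v = 45 + 4·60 = 285 mm; A_gv = 285 × 5 = 1425 mm².
A_nv = (285 − 4.5·26) × 5 = 840 mm².
A_nt = (40 − 0.5·26) × 5 = 135 mm².
0.6 F_u A_nv = 236.9 kN; 0.6 F_y A_gv = 303.5 kN → shear rupture governs the shear term.
R_n = 236.9 + 1.0 × 470 × 135 / 1000 = 300.3 kN.
Design strength φR_n = 0.75 × 300.3 = 225 kN.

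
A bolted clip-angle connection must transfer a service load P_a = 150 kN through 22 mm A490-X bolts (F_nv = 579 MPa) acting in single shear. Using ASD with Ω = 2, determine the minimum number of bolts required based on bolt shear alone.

2 bolts

A_b = π·22²/4 = 380.1 mm².
Per-bolt allowable strength R_n/Ω = 579 × 380.1 × 1 / 1000 / 2 = 110 kN.
n ≥ 150 / 110 = 1.363 → use 2 bolts.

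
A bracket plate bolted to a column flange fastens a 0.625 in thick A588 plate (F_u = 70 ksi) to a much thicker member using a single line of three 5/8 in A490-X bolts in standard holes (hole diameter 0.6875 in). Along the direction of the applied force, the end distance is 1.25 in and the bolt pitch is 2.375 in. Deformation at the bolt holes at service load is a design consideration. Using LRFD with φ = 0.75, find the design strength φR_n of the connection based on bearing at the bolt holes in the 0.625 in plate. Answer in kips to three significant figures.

134 kips

Per bolt r_n = 1.2 l_c t F_u ≤ 2.4 d t F_u; upper limit = 2.4 × 0.625 × 0.625 × 70 = 65.62 kips.
Edge bolt: l_c = 1.25 − 0.6875/2 = 0.9062 in → 1.2 × 0.9062 × 0.625 × 70 = 47.58 → r_n = 47.58 kips.
Interior bolts: l_c = 2.375 − 0.6875 = 1.688 in → 1.2 × 1.688 × 0.625 × 70 = 88.59 → r_n = 65.62 kips.
R_n = 1 × 47.58 + 2 × 65.62 = 178.8 kips.
Design strength φR_n = 0.75 × 178.8 = 134 kips.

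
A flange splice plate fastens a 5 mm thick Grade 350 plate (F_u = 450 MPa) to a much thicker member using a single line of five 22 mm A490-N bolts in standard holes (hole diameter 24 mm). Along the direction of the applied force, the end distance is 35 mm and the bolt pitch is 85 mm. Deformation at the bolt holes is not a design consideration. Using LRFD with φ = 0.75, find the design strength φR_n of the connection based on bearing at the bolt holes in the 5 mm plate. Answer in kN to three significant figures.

504 kN

Per bolt r_n = 1.5 l_c t F_u ≤ 3.0 d t F_u; upper limit = 3.0 × 22 × 5 × 450 / 1000 = 148.5 kN.
Edge bolt: l_c = 35 − 24/2 = 23 mm → 1.5 × 23 × 5 × 450 / 1000 = 77.62 → r_n = 77.62 kN.
Interior bolts: l_c = 85 − 24 = 61 mm → 1.5 × 61 × 5 × 450 / 1000 = 205.9 → r_n = 148.5 kN.
R_n = 1 × 77.62 + 4 × 148.5 = 671.6 kN.
Design strength φR_n = 0.75 × 671.6 = 504 kN.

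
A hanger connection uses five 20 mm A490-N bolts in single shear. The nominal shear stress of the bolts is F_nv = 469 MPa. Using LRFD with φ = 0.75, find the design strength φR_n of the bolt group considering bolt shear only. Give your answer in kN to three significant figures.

A_b = π × 20² / 4 = 314.2 mm².
R_n = F_nv · A_b · n · n_s = 469 × 314.2 × 5 × 1 / 1000 = 736.7 kN.
Design strength φR_n = 0.75 × 736.7 = 553 kN.

553 kN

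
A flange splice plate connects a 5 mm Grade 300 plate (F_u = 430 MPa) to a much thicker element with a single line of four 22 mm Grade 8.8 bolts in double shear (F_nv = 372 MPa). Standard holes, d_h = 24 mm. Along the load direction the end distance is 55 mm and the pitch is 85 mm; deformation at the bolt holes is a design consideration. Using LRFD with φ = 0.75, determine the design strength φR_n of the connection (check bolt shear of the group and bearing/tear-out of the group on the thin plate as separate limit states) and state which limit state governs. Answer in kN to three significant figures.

Bolt shear: A_b = π·22²/4 = 380.1 mm²; R_n = 372 × 380.1 × 4 × 2 / 1000 = 1131 kN → 0.75 × 1131 = 848 kN.
Bearing (1.2 l_c t F_u ≤ 2.4 d t F_u): upper limit = 2.4·22·5·430 / 1000 = 113.5 kN.
  Edge l_c = 55 − 24/2 = 43 → r_n = 110.9 kN; interior l_c = 85 − 24 = 61 → r_n = 113.5 kN.
  R_n,bearing = 1·110.9 + 3·113.5 = 451.5 kN → 0.75 × 451.5 = 339 kN.
Bearing governs: 339 kN.

339 kN (bearing governs)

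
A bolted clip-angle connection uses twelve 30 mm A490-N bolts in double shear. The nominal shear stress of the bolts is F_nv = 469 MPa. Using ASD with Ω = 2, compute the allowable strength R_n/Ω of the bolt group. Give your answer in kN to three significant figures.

A_b = π × 30² / 4 = 706.9 mm².
R_n = F_nv · A_b · n · n_s = 469 × 706.9 × 12 × 2 / 1000 = 7956 kN.
Allowable strength R_n/Ω = 7956 / 2 = 3980 kN.

3980 kN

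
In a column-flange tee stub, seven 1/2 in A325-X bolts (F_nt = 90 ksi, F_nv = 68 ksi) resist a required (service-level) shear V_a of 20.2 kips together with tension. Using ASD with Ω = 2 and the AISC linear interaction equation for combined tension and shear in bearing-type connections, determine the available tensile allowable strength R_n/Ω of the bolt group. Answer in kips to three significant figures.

A_b = π·0.5²/4 = 0.1963 in²; f_rv = 20.2 / (7 × 0.1963) = 14.7 ksi.
F'_nt = 1.3 F_nt − (Ω F_nt / F_nv) f_rv = 1.3·90 − (2·90/68)·14.7 = 78.1 ksi, capped at F_nt → F'_nt = 78.1 ksi.
R_n = F'_nt · A_b · n = 78.1 × 0.1963 × 7 = 107.3 kips.
Allowable strength R_n/Ω = 107.3 / 2 = 53.7 kips.

53.7 kips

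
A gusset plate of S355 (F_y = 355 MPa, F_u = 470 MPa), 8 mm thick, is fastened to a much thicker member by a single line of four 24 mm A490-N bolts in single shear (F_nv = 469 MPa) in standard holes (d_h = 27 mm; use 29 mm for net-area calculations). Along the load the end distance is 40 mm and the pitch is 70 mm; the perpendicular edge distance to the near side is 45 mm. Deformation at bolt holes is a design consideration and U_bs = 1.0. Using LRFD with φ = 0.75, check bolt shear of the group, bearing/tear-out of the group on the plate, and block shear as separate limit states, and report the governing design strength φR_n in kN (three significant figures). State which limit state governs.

Bolt shear: A_b = π·24²/4 = 452.4 mm²; R_n = 469 × 452.4 × 4 × 1 / 1000 = 848.7 kN → 0.75 × 848.7 = 637 kN.
Bearing: edge l_c = 26.5, r_n = 119.6 kN; interior l_c = 43, r_n = 194 kN; R_n = 119.6 + 3·194 = 701.6 kN → 526 kN.
Block shear: A_gv = 2000, A_nv = 1188, A_nt = 244 mm²; R_n = min(0.6F_uA_nv, 0.6F_yA_gv) + U_bs·F_u·A_nt = 449.7 kN → 337 kN.
Block shear governs: 337 kN.

337 kN (block shear governs)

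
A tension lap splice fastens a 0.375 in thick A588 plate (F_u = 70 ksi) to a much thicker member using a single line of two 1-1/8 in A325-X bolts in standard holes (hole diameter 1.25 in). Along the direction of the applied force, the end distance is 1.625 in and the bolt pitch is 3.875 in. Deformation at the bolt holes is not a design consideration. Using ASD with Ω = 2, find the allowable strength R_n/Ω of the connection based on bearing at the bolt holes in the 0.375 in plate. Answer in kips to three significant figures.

Per bolt r_n = 1.5 l_c t F_u ≤ 3.0 d t F_u; upper limit = 3.0 × 1.125 × 0.375 × 70 = 88.59 kips.
Edge bolt: l_c = 1.625 − 1.25/2 = 1 in → 1.5 × 1 × 0.375 × 70 = 39.38 → r_n = 39.38 kips.
Interior bolts: l_c = 3.875 − 1.25 = 2.625 in → 1.5 × 2.625 × 0.375 × 70 = 103.4 → r_n = 88.59 kips.
R_n = 1 × 39.38 + 1 × 88.59 = 128 kips.
Allowable strength R_n/Ω = 128 / 2 = 64 kips.

64 kips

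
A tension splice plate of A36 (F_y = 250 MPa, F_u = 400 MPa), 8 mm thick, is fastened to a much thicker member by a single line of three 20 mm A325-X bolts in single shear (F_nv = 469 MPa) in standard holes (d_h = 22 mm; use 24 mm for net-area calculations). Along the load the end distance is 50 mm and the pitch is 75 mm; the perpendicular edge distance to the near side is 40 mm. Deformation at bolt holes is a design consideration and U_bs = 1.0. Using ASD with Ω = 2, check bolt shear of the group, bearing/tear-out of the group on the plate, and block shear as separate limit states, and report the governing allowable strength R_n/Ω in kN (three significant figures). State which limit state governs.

165 kN (block shear governs)

Bolt shear: A_b = π·20²/4 = 314.2 mm²; R_n = 469 × 314.2 × 3 × 1 / 1000 = 442 kN → 442 / 2 = 221 kN.
Bearing: edge l_c = 39, r_n = 149.8 kN; interior l_c = 53, r_n = 153.6 kN; R_n = 149.8 + 2·153.6 = 457 kN → 228 kN.
Block shear: A_gv = 1600, A_nv = 1120, A_nt = 224 mm²; R_n = min(0.6F_uA_nv, 0.6F_yA_gv) + U_bs·F_u·A_nt = 329.6 kN → 165 kN.
Block shear governs: 165 kN.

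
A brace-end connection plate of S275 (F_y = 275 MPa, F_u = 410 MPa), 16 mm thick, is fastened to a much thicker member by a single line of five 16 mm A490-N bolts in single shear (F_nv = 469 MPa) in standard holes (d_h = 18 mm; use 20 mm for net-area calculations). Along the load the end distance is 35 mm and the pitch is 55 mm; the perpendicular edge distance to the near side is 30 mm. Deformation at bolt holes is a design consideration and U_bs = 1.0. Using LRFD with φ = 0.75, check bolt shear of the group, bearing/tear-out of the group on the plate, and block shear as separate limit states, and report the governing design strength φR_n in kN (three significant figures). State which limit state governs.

Bolt shear: A_b = π·16²/4 = 201.1 mm²; R_n = 469 × 201.1 × 5 × 1 / 1000 = 471.5 kN → 0.75 × 471.5 = 354 kN.
Bearing: edge l_c = 26, r_n = 204.7 kN; interior l_c = 37, r_n = 251.9 kN; R_n = 204.7 + 4·251.9 = 1212 kN → 909 kN.
Block shear: A_gv = 4080, A_nv = 2640, A_nt = 320 mm²; R_n = min(0.6F_uA_nv, 0.6F_yA_gv) + U_bs·F_u·A_nt = 780.6 kN → 585 kN.
Bolt shear governs: 354 kN.

354 kN (bolt shear governs)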